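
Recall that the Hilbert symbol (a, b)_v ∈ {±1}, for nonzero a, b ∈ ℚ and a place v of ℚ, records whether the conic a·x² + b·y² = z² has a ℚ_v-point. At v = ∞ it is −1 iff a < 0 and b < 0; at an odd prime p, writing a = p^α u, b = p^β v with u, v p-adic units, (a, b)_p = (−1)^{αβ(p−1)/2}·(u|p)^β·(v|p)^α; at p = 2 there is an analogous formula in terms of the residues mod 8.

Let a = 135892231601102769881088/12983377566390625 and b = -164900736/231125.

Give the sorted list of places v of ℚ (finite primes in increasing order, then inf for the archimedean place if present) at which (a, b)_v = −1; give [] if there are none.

Mod squares: a ≡ 3, b ≡ -70. Check v ∈ {∞, 2, 3, 5, 7, 11, 13, 17, 29, 43}.
v=5: a=5^-6·(≡2), b=5^-3·(≡1) mod 5; (2|5)=-1, (1|5)=+1; (−1)^{-6·-3·2}·(-1)^-3·(+1)^-6 = -1.
v=2: v_2(a)=24, v_2(b)=7; units ≡ 3, 5 (mod 8); ε·ε+αω+βω = 1·0+24·1+7·1 ≡ 1  ⇒  (a,b)_2 = -1.
v=43: a=43^-4·(≡5), b=43^-2·(≡9) mod 43; (5|43)=-1, (9|43)=+1; (−1)^{-4·-2·21}·(-1)^-2·(+1)^-4 = +1.
v=13: a=13^4·(≡3), b=13^2·(≡8) mod 13; (3|13)=+1, (8|13)=-1; (−1)^{4·2·6}·(+1)^2·(-1)^4 = +1.
v=3: a=3^3·(≡1), b=3^2·(≡2) mod 3; (1|3)=+1, (2|3)=-1; (−1)^{3·2·1}·(+1)^2·(-1)^3 = -1.
v=∞: 3 > 0 and -70 < 0  ⇒  (a,b)_∞ = +1.
v=17: a=17^-2·(≡3), b=17^0·(≡8) mod 17; (3|17)=-1, (8|17)=+1; (−1)^{-2·0·8}·(-1)^0·(+1)^-2 = +1.
v=7: a=7^2·(≡6), b=7^1·(≡1) mod 7; (6|7)=-1, (1|7)=+1; (−1)^{2·1·3}·(-1)^1·(+1)^2 = -1.
v=29: a=29^-2·(≡11), b=29^0·(≡19) mod 29; (11|29)=-1, (19|29)=-1; (−1)^{-2·0·14}·(-1)^0·(-1)^-2 = +1.
v=11: a=11^8·(≡1), b=11^2·(≡10) mod 11; (1|11)=+1, (10|11)=-1; (−1)^{8·2·5}·(+1)^2·(-1)^8 = +1.
Ram(3, -70) = {2, 3, 5, 7}; no ℚ_2-point on the conic.

[2, 3, 5, 7]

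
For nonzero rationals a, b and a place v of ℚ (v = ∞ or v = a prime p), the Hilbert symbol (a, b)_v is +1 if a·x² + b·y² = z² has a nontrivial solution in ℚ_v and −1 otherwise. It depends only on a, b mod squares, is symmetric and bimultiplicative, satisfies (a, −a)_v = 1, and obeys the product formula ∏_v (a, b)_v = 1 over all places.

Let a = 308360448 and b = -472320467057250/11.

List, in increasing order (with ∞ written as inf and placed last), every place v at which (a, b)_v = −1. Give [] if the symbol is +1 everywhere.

[2, 5]

(a, b) ≡ (253, -2310) mod (ℚ^×)²; places V = {2, 3, 5, 7, 11, 23, ∞}.
(a,b)_11: α=1, u≡5; β=-1, v≡2 (mod 11); (5|11)=+1, (2|11)=-1; sign (−1)^1·+1^-1·-1^1 = +1.
(a,b)_∞: sgn(253)=+, sgn(-2310)=−, so +1.
(a,b)_5: α=0, u≡3; β=3, v≡2 (mod 5); (3|5)=-1, (2|5)=-1; sign (−1)^0·-1^3·-1^0 = -1.
(a,b)_2: α=8, β=1; u≡5, v≡5 (mod 8); ε(u)ε(v)=0·0, αω(v)=8·1, βω(u)=1·1; sum ≡ 1  ⇒  -1.
(a,b)_3: α=2, u≡1; β=9, v≡1 (mod 3); (1|3)=+1, (1|3)=+1; sign (−1)^0·+1^9·+1^2 = +1.
(a,b)_7: α=0, u≡4; β=3, v≡6 (mod 7); (4|7)=+1, (6|7)=-1; sign (−1)^0·+1^3·-1^0 = +1.
(a,b)_23: α=3, u≡21; β=4, v≡9 (mod 23); (21|23)=-1, (9|23)=+1; sign (−1)^0·-1^4·+1^3 = +1.
Ram(253, -2310) = {2, 5}; no ℚ_2-point on the conic.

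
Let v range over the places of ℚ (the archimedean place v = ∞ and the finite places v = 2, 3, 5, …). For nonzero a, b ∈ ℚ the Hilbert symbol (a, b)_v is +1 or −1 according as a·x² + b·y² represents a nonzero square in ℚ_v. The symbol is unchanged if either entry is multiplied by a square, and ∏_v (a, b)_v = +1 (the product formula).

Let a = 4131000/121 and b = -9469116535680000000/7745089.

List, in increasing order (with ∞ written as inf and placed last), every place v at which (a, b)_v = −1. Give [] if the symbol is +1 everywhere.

[3, 5]

(a, b) ≡ (510, -30) mod (ℚ^×)²; places V = {2, 3, 5, 11, 17, 23, ∞}.
(a,b)_23: α=0, u≡18; β=-2, v≡13 (mod 23); (18|23)=+1, (13|23)=+1; sign (−1)^0·+1^-2·+1^0 = +1.
(a,b)_17: α=1, u≡1; β=4, v≡9 (mod 17); (1|17)=+1, (9|17)=+1; sign (−1)^0·+1^4·+1^1 = +1.
(a,b)_11: α=-2, u≡5; β=-4, v≡1 (mod 11); (5|11)=+1, (1|11)=+1; sign (−1)^0·+1^-4·+1^-2 = +1.
(a,b)_3: α=5, u≡2; β=11, v≡2 (mod 3); (2|3)=-1, (2|3)=-1; sign (−1)^1·-1^11·-1^5 = -1.
(a,b)_5: α=3, u≡3; β=7, v≡4 (mod 5); (3|5)=-1, (4|5)=+1; sign (−1)^0·-1^7·+1^3 = -1.
(a,b)_2: α=3, β=13; u≡7, v≡1 (mod 8); ε(u)ε(v)=1·0, αω(v)=3·0, βω(u)=13·0; sum ≡ 0  ⇒  +1.
(a,b)_∞: sgn(510)=+, sgn(-30)=−, so +1.
|Ram(510, -30)| = 2, even; anisotropic at {3, 5}.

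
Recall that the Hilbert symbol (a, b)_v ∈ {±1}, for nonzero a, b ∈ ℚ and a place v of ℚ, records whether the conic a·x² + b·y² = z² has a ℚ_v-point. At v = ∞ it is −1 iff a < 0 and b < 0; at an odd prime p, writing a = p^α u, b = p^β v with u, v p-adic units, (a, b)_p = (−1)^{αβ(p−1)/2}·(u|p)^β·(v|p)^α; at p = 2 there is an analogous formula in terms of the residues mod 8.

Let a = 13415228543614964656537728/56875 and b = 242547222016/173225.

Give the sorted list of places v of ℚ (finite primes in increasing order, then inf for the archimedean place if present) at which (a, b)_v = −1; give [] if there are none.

[2, 3, 7, 19, 31, 41]

(a, b) ≡ (303263142, 1110854) mod (ℚ^×)²; places V = {2, 3, 5, 7, 11, 13, 17, 19, 23, 31, 41, ∞}.
(a,b)_11: α=4, u≡2; β=2, v≡8 (mod 11); (2|11)=-1, (8|11)=-1; sign (−1)^0·-1^2·-1^4 = +1.
(a,b)_3: α=5, u≡2; β=0, v≡2 (mod 3); (2|3)=-1, (2|3)=-1; sign (−1)^0·-1^0·-1^5 = -1.
(a,b)_7: α=-1, u≡5; β=0, v≡5 (mod 7); (5|7)=-1, (5|7)=-1; sign (−1)^0·-1^0·-1^-1 = -1.
(a,b)_31: α=3, u≡23; β=1, v≡15 (mod 31); (23|31)=-1, (15|31)=-1; sign (−1)^1·-1^1·-1^3 = -1.
(a,b)_13: α=-1, u≡2; β=-2, v≡9 (mod 13); (2|13)=-1, (9|13)=+1; sign (−1)^0·-1^-2·+1^-1 = +1.
(a,b)_17: α=2, u≡12; β=2, v≡5 (mod 17); (12|17)=-1, (5|17)=-1; sign (−1)^0·-1^2·-1^2 = +1.
(a,b)_19: α=3, u≡8; β=1, v≡12 (mod 19); (8|19)=-1, (12|19)=-1; sign (−1)^1·-1^1·-1^3 = -1.
(a,b)_2: α=7, β=9; u≡3, v≡3 (mod 8); ε(u)ε(v)=1·1, αω(v)=7·1, βω(u)=9·1; sum ≡ 1  ⇒  -1.
(a,b)_5: α=-4, u≡3; β=-2, v≡4 (mod 5); (3|5)=-1, (4|5)=+1; sign (−1)^0·-1^-2·+1^-4 = +1.
(a,b)_23: α=3, u≡8; β=1, v≡17 (mod 23); (8|23)=+1, (17|23)=-1; sign (−1)^1·+1^1·-1^3 = +1.
(a,b)_41: α=1, u≡23; β=-1, v≡17 (mod 41); (23|41)=+1, (17|41)=-1; sign (−1)^0·+1^-1·-1^1 = -1.
(a,b)_∞: sgn(303263142)=+, sgn(1110854)=+, so +1.
|Ram(303263142, 1110854)| = 6, even; anisotropic at {2, 3, 7, 19, 31, 41}.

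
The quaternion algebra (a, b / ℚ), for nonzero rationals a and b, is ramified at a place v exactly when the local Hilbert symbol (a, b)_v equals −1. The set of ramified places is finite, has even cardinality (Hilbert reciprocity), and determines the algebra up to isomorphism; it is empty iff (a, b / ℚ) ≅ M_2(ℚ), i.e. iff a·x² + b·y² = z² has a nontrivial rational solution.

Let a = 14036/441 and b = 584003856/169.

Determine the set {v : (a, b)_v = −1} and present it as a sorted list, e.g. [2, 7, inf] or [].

Mod squares: a ≡ 29, b ≡ 43401. Check v ∈ {∞, 2, 3, 7, 11, 13, 17, 23, 29, 37}.
v=23: a=23^0·(≡13), b=23^1·(≡3) mod 23; (13|23)=+1, (3|23)=+1; (−1)^{0·1·11}·(+1)^1·(+1)^0 = +1.
v=11: a=11^2·(≡6), b=11^0·(≡10) mod 11; (6|11)=-1, (10|11)=-1; (−1)^{2·0·5}·(-1)^0·(-1)^2 = +1.
v=37: a=37^0·(≡8), b=37^1·(≡1) mod 37; (8|37)=-1, (1|37)=+1; (−1)^{0·1·18}·(-1)^1·(+1)^0 = -1.
v=3: a=3^-2·(≡2), b=3^1·(≡1) mod 3; (2|3)=-1, (1|3)=+1; (−1)^{-2·1·1}·(-1)^1·(+1)^-2 = -1.
v=13: a=13^0·(≡4), b=13^-2·(≡7) mod 13; (4|13)=+1, (7|13)=-1; (−1)^{0·-2·6}·(+1)^-2·(-1)^0 = +1.
v=17: a=17^0·(≡6), b=17^1·(≡7) mod 17; (6|17)=-1, (7|17)=-1; (−1)^{0·1·8}·(-1)^1·(-1)^0 = -1.
v=2: v_2(a)=2, v_2(b)=4; units ≡ 5, 1 (mod 8); ε·ε+αω+βω = 0·0+2·0+4·1 ≡ 0  ⇒  (a,b)_2 = +1.
v=∞: 29 > 0 and 43401 > 0  ⇒  (a,b)_∞ = +1.
v=29: a=29^1·(≡13), b=29^2·(≡21) mod 29; (13|29)=+1, (21|29)=-1; (−1)^{1·2·14}·(+1)^2·(-1)^1 = -1.
v=7: a=7^-2·(≡4), b=7^0·(≡2) mod 7; (4|7)=+1, (2|7)=+1; (−1)^{-2·0·3}·(+1)^0·(+1)^-2 = +1.
(29, 43401 / ℚ) ramifies at {3, 17, 29, 37}: a division algebra.

[3, 17, 29, 37]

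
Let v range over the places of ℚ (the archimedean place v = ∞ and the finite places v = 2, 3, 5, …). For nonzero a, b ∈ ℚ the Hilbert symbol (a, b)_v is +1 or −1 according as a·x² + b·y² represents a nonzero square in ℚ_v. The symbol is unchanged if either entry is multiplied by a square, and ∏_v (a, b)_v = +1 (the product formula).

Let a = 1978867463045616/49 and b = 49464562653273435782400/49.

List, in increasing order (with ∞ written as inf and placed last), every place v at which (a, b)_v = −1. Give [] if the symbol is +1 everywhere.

[11, 23]

(a, b) ≡ (391, 46189) mod (ℚ^×)²; places V = {2, 3, 5, 7, 11, 13, 17, 19, 23, ∞}.
(a,b)_2: α=4, β=8; u≡7, v≡5 (mod 8); ε(u)ε(v)=1·0, αω(v)=4·1, βω(u)=8·0; sum ≡ 0  ⇒  +1.
(a,b)_11: α=2, u≡6; β=3, v≡10 (mod 11); (6|11)=-1, (10|11)=-1; sign (−1)^0·-1^3·-1^2 = -1.
(a,b)_17: α=1, u≡5; β=1, v≡6 (mod 17); (5|17)=-1, (6|17)=-1; sign (−1)^0·-1^1·-1^1 = +1.
(a,b)_23: α=3, u≡17; β=4, v≡22 (mod 23); (17|23)=-1, (22|23)=-1; sign (−1)^0·-1^4·-1^3 = -1.
(a,b)_3: α=4, u≡1; β=4, v≡1 (mod 3); (1|3)=+1, (1|3)=+1; sign (−1)^0·+1^4·+1^4 = +1.
(a,b)_13: α=2, u≡12; β=3, v≡4 (mod 13); (12|13)=+1, (4|13)=+1; sign (−1)^0·+1^3·+1^2 = +1.
(a,b)_5: α=0, u≡4; β=2, v≡4 (mod 5); (4|5)=+1, (4|5)=+1; sign (−1)^0·+1^2·+1^0 = +1.
(a,b)_∞: sgn(391)=+, sgn(46189)=+, so +1.
(a,b)_7: α=-2, u≡3; β=-2, v≡6 (mod 7); (3|7)=-1, (6|7)=-1; sign (−1)^0·-1^-2·-1^-2 = +1.
(a,b)_19: α=2, u≡16; β=3, v≡13 (mod 19); (16|19)=+1, (13|19)=-1; sign (−1)^0·+1^3·-1^2 = +1.
(391, 46189 / ℚ) ramifies at {11, 23}: a division algebra.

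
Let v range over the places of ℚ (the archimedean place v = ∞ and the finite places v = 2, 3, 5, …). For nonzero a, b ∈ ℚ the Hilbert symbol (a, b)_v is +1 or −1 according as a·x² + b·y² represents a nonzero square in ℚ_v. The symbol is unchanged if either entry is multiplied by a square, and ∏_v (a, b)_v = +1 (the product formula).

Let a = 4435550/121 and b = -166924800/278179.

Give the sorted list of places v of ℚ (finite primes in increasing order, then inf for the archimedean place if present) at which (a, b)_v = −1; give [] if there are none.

(a, b) ≡ (177422, -6118) mod (ℚ^×)²; places V = {2, 3, 5, 7, 11, 19, 23, 29, ∞}.
(a,b)_11: α=-2, u≡9; β=-4, v≡3 (mod 11); (9|11)=+1, (3|11)=+1; sign (−1)^0·+1^-4·+1^-2 = +1.
(a,b)_2: α=1, β=9; u≡7, v≡5 (mod 8); ε(u)ε(v)=1·0, αω(v)=1·1, βω(u)=9·0; sum ≡ 1  ⇒  -1.
(a,b)_23: α=1, u≡3; β=1, v≡7 (mod 23); (3|23)=+1, (7|23)=-1; sign (−1)^1·+1^1·-1^1 = +1.
(a,b)_7: α=1, u≡5; β=1, v≡4 (mod 7); (5|7)=-1, (4|7)=+1; sign (−1)^1·-1^1·+1^1 = +1.
(a,b)_29: α=1, u≡24; β=0, v≡9 (mod 29); (24|29)=+1, (9|29)=+1; sign (−1)^0·+1^0·+1^1 = +1.
(a,b)_3: α=0, u≡2; β=4, v≡2 (mod 3); (2|3)=-1, (2|3)=-1; sign (−1)^0·-1^4·-1^0 = +1.
(a,b)_5: α=2, u≡2; β=2, v≡2 (mod 5); (2|5)=-1, (2|5)=-1; sign (−1)^0·-1^2·-1^2 = +1.
(a,b)_19: α=1, u≡5; β=-1, v≡9 (mod 19); (5|19)=+1, (9|19)=+1; sign (−1)^1·+1^-1·+1^1 = -1.
(a,b)_∞: sgn(177422)=+, sgn(-6118)=−, so +1.
(177422, -6118 / ℚ) ramifies at {2, 19}: a division algebra.

[2, 19]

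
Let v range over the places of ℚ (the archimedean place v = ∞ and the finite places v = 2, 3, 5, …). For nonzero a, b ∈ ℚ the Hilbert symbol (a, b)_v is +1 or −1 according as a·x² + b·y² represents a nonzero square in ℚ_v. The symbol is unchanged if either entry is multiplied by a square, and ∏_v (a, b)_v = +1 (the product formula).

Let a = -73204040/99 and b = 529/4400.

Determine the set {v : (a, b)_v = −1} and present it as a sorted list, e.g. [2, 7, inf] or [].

Mod squares: a ≡ -24310, b ≡ 11. Check v ∈ {∞, 2, 3, 5, 7, 11, 13, 17, 23}.
v=7: a=7^2·(≡1), b=7^0·(≡1) mod 7; (1|7)=+1, (1|7)=+1; (−1)^{2·0·3}·(+1)^0·(+1)^2 = +1.
v=3: a=3^-2·(≡2), b=3^0·(≡2) mod 3; (2|3)=-1, (2|3)=-1; (−1)^{-2·0·1}·(-1)^0·(-1)^-2 = +1.
v=∞: -24310 < 0 and 11 > 0  ⇒  (a,b)_∞ = +1.
v=5: a=5^1·(≡3), b=5^-2·(≡4) mod 5; (3|5)=-1, (4|5)=+1; (−1)^{1·-2·2}·(-1)^-2·(+1)^1 = +1.
v=11: a=11^-1·(≡4), b=11^-1·(≡3) mod 11; (4|11)=+1, (3|11)=+1; (−1)^{-1·-1·5}·(+1)^-1·(+1)^-1 = -1.
v=23: a=23^0·(≡12), b=23^2·(≡10) mod 23; (12|23)=+1, (10|23)=-1; (−1)^{0·2·11}·(+1)^2·(-1)^0 = +1.
v=13: a=13^3·(≡8), b=13^0·(≡8) mod 13; (8|13)=-1, (8|13)=-1; (−1)^{3·0·6}·(-1)^0·(-1)^3 = -1.
v=2: v_2(a)=3, v_2(b)=-4; units ≡ 5, 3 (mod 8); ε·ε+αω+βω = 0·1+3·1+-4·1 ≡ 1  ⇒  (a,b)_2 = -1.
v=17: a=17^1·(≡1), b=17^0·(≡5) mod 17; (1|17)=+1, (5|17)=-1; (−1)^{1·0·8}·(+1)^0·(-1)^1 = -1.
Ram(-24310, 11) = {2, 11, 13, 17}; no ℚ_2-point on the conic.

[2, 11, 13, 17]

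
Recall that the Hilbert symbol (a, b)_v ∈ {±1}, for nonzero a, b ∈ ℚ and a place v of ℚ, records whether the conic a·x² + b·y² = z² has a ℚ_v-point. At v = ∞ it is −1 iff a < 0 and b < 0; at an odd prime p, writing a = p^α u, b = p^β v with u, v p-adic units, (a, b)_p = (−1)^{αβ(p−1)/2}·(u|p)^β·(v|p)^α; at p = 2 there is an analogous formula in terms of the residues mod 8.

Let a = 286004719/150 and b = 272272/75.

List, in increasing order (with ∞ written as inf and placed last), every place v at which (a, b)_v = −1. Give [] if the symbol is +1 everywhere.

[2, 7, 11, 17]

(a, b) ≡ (14586, 51051) mod (ℚ^×)²; places V = {2, 3, 5, 7, 11, 13, 17, ∞}.
(a,b)_5: α=-2, u≡4; β=-2, v≡4 (mod 5); (4|5)=+1, (4|5)=+1; sign (−1)^0·+1^-2·+1^-2 = +1.
(a,b)_11: α=1, u≡10; β=1, v≡10 (mod 11); (10|11)=-1, (10|11)=-1; sign (−1)^1·-1^1·-1^1 = -1.
(a,b)_3: α=-1, u≡2; β=-1, v≡1 (mod 3); (2|3)=-1, (1|3)=+1; sign (−1)^1·-1^-1·+1^-1 = +1.
(a,b)_17: α=1, u≡13; β=1, v≡10 (mod 17); (13|17)=+1, (10|17)=-1; sign (−1)^0·+1^1·-1^1 = -1.
(a,b)_2: α=-1, β=4; u≡5, v≡3 (mod 8); ε(u)ε(v)=0·1, αω(v)=-1·1, βω(u)=4·1; sum ≡ 1  ⇒  -1.
(a,b)_13: α=1, u≡3; β=1, v≡4 (mod 13); (3|13)=+1, (4|13)=+1; sign (−1)^0·+1^1·+1^1 = +1.
(a,b)_∞: sgn(14586)=+, sgn(51051)=+, so +1.
(a,b)_7: α=6, u≡3; β=1, v≡5 (mod 7); (3|7)=-1, (5|7)=-1; sign (−1)^0·-1^1·-1^6 = -1.
(14586, 51051 / ℚ) ramifies at {2, 7, 11, 17}: a division algebra.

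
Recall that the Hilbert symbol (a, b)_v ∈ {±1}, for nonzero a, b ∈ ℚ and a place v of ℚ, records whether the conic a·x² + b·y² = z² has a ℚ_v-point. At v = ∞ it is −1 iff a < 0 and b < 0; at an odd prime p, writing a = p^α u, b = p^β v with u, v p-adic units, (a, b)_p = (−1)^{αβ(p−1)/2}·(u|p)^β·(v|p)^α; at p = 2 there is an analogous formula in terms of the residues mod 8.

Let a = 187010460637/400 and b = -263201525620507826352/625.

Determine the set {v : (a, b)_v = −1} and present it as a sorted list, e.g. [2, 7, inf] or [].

[7, 47]

Mod squares: a ≡ 517, b ≡ -5187. Check v ∈ {∞, 2, 3, 5, 7, 11, 13, 19, 47}.
v=3: a=3^0·(≡1), b=3^5·(≡2) mod 3; (1|3)=+1, (2|3)=-1; (−1)^{0·5·1}·(+1)^5·(-1)^0 = +1.
v=19: a=19^2·(≡11), b=19^3·(≡18) mod 19; (11|19)=+1, (18|19)=-1; (−1)^{2·3·9}·(+1)^3·(-1)^2 = +1.
v=2: v_2(a)=-4, v_2(b)=4; units ≡ 5, 5 (mod 8); ε·ε+αω+βω = 0·0+-4·1+4·1 ≡ 0  ⇒  (a,b)_2 = +1.
v=5: a=5^-2·(≡2), b=5^-4·(≡3) mod 5; (2|5)=-1, (3|5)=-1; (−1)^{-2·-4·2}·(-1)^-4·(-1)^-2 = +1.
v=7: a=7^2·(≡6), b=7^5·(≡2) mod 7; (6|7)=-1, (2|7)=+1; (−1)^{2·5·3}·(-1)^5·(+1)^2 = -1.
v=11: a=11^3·(≡3), b=11^2·(≡9) mod 11; (3|11)=+1, (9|11)=+1; (−1)^{3·2·5}·(+1)^2·(+1)^3 = +1.
v=47: a=47^1·(≡39), b=47^2·(≡33) mod 47; (39|47)=-1, (33|47)=-1; (−1)^{1·2·23}·(-1)^2·(-1)^1 = -1.
v=13: a=13^2·(≡10), b=13^3·(≡1) mod 13; (10|13)=+1, (1|13)=+1; (−1)^{2·3·6}·(+1)^3·(+1)^2 = +1.
v=∞: 517 > 0 and -5187 < 0  ⇒  (a,b)_∞ = +1.
(517, -5187 / ℚ) ramifies at {7, 47}: a division algebra.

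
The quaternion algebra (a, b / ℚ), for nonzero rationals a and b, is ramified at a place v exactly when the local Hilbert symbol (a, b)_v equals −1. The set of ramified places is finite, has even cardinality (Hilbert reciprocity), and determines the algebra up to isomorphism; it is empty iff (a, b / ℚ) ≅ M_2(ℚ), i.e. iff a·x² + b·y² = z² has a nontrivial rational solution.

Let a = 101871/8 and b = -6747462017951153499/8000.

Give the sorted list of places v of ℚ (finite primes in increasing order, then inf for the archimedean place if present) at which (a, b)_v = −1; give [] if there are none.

[5, 7, 11, 13]

Mod squares: a ≡ 462, b ≡ -455. Check v ∈ {∞, 2, 3, 5, 7, 11, 13}.
v=∞: 462 > 0 and -455 < 0  ⇒  (a,b)_∞ = +1.
v=7: a=7^3·(≡3), b=7^7·(≡5) mod 7; (3|7)=-1, (5|7)=-1; (−1)^{3·7·3}·(-1)^7·(-1)^3 = -1.
v=13: a=13^0·(≡2), b=13^1·(≡10) mod 13; (2|13)=-1, (10|13)=+1; (−1)^{0·1·6}·(-1)^1·(+1)^0 = -1.
v=5: a=5^0·(≡2), b=5^-3·(≡4) mod 5; (2|5)=-1, (4|5)=+1; (−1)^{0·-3·2}·(-1)^-3·(+1)^0 = -1.
v=3: a=3^3·(≡1), b=3^16·(≡1) mod 3; (1|3)=+1, (1|3)=+1; (−1)^{3·16·1}·(+1)^16·(+1)^3 = +1.
v=11: a=11^1·(≡4), b=11^4·(≡10) mod 11; (4|11)=+1, (10|11)=-1; (−1)^{1·4·5}·(+1)^4·(-1)^1 = -1.
v=2: v_2(a)=-3, v_2(b)=-6; units ≡ 7, 1 (mod 8); ε·ε+αω+βω = 1·0+-3·0+-6·0 ≡ 0  ⇒  (a,b)_2 = +1.
Ram(462, -455) = {5, 7, 11, 13}; no ℚ_5-point on the conic.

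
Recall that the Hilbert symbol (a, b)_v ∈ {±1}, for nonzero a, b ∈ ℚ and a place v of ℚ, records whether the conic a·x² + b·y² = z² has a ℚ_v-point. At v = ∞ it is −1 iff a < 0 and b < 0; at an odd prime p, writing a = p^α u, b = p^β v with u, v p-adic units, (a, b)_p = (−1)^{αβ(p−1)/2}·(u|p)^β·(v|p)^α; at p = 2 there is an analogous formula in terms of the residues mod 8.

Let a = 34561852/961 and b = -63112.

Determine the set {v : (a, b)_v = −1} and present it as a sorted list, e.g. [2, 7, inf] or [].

[2, 7, 23, 29, 41, 43]

(a, b) ≡ (51127, -322) mod (ℚ^×)²; places V = {2, 7, 13, 23, 29, 31, 41, 43, ∞}.
(a,b)_∞: sgn(51127)=+, sgn(-322)=−, so +1.
(a,b)_29: α=1, u≡1; β=0, v≡21 (mod 29); (1|29)=+1, (21|29)=-1; sign (−1)^0·+1^0·-1^1 = -1.
(a,b)_2: α=2, β=3; u≡7, v≡7 (mod 8); ε(u)ε(v)=1·1, αω(v)=2·0, βω(u)=3·0; sum ≡ 1  ⇒  -1.
(a,b)_31: α=-2, u≡14; β=0, v≡4 (mod 31); (14|31)=+1, (4|31)=+1; sign (−1)^0·+1^0·+1^-2 = +1.
(a,b)_13: α=2, u≡8; β=0, v≡3 (mod 13); (8|13)=-1, (3|13)=+1; sign (−1)^0·-1^0·+1^2 = +1.
(a,b)_7: α=0, u≡5; β=3, v≡5 (mod 7); (5|7)=-1, (5|7)=-1; sign (−1)^0·-1^3·-1^0 = -1.
(a,b)_23: α=0, u≡22; β=1, v≡16 (mod 23); (22|23)=-1, (16|23)=+1; sign (−1)^0·-1^1·+1^0 = -1.
(a,b)_41: α=1, u≡28; β=0, v≡28 (mod 41); (28|41)=-1, (28|41)=-1; sign (−1)^0·-1^0·-1^1 = -1.
(a,b)_43: α=1, u≡12; β=0, v≡12 (mod 43); (12|43)=-1, (12|43)=-1; sign (−1)^0·-1^0·-1^1 = -1.
|Ram(51127, -322)| = 6, even; anisotropic at {2, 7, 23, 29, 41, 43}.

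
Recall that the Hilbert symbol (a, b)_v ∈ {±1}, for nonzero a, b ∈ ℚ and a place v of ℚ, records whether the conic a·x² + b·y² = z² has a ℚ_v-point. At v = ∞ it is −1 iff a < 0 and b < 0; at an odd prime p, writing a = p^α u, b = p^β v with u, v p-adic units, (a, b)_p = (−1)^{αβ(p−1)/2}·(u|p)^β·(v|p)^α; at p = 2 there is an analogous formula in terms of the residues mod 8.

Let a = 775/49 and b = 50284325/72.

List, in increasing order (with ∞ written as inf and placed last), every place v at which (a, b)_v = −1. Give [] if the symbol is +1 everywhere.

[7, 13]

Mod squares: a ≡ 31, b ≡ 4186. Check v ∈ {∞, 2, 3, 5, 7, 13, 23, 31}.
v=7: a=7^-2·(≡5), b=7^1·(≡6) mod 7; (5|7)=-1, (6|7)=-1; (−1)^{-2·1·3}·(-1)^1·(-1)^-2 = -1.
v=13: a=13^0·(≡6), b=13^1·(≡10) mod 13; (6|13)=-1, (10|13)=+1; (−1)^{0·1·6}·(-1)^1·(+1)^0 = -1.
v=31: a=31^1·(≡10), b=31^2·(≡9) mod 31; (10|31)=+1, (9|31)=+1; (−1)^{1·2·15}·(+1)^2·(+1)^1 = +1.
v=5: a=5^2·(≡4), b=5^2·(≡4) mod 5; (4|5)=+1, (4|5)=+1; (−1)^{2·2·2}·(+1)^2·(+1)^2 = +1.
v=2: v_2(a)=0, v_2(b)=-3; units ≡ 7, 5 (mod 8); ε·ε+αω+βω = 1·0+0·1+-3·0 ≡ 0  ⇒  (a,b)_2 = +1.
v=3: a=3^0·(≡1), b=3^-2·(≡1) mod 3; (1|3)=+1, (1|3)=+1; (−1)^{0·-2·1}·(+1)^-2·(+1)^0 = +1.
v=23: a=23^0·(≡13), b=23^1·(≡11) mod 23; (13|23)=+1, (11|23)=-1; (−1)^{0·1·11}·(+1)^1·(-1)^0 = +1.
v=∞: 31 > 0 and 4186 > 0  ⇒  (a,b)_∞ = +1.
Ram(31, 4186) = {7, 13}; no ℚ_7-point on the conic.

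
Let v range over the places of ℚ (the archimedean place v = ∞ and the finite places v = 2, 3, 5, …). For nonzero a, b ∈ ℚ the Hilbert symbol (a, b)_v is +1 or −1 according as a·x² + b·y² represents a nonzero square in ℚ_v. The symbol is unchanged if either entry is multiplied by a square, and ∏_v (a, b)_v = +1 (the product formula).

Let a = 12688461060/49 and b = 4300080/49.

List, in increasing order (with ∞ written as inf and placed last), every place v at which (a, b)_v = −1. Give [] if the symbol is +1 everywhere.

Mod squares: a ≡ 3172115265, b ≡ 268755. Check v ∈ {∞, 2, 3, 5, 7, 11, 19, 23, 29, 37, 41}.
v=5: a=5^1·(≡3), b=5^1·(≡4) mod 5; (3|5)=-1, (4|5)=+1; (−1)^{1·1·2}·(-1)^1·(+1)^1 = -1.
v=3: a=3^1·(≡2), b=3^1·(≡2) mod 3; (2|3)=-1, (2|3)=-1; (−1)^{1·1·1}·(-1)^1·(-1)^1 = -1.
v=23: a=23^1·(≡13), b=23^1·(≡13) mod 23; (13|23)=+1, (13|23)=+1; (−1)^{1·1·11}·(+1)^1·(+1)^1 = -1.
v=41: a=41^1·(≡33), b=41^1·(≡31) mod 41; (33|41)=+1, (31|41)=+1; (−1)^{1·1·20}·(+1)^1·(+1)^1 = +1.
v=37: a=37^1·(≡36), b=37^0·(≡32) mod 37; (36|37)=+1, (32|37)=-1; (−1)^{1·0·18}·(+1)^0·(-1)^1 = -1.
v=29: a=29^1·(≡14), b=29^0·(≡27) mod 29; (14|29)=-1, (27|29)=-1; (−1)^{1·0·14}·(-1)^0·(-1)^1 = -1.
v=∞: 3172115265 > 0 and 268755 > 0  ⇒  (a,b)_∞ = +1.
v=7: a=7^-2·(≡2), b=7^-2·(≡1) mod 7; (2|7)=+1, (1|7)=+1; (−1)^{-2·-2·3}·(+1)^-2·(+1)^-2 = +1.
v=2: v_2(a)=2, v_2(b)=4; units ≡ 1, 3 (mod 8); ε·ε+αω+βω = 0·1+2·1+4·0 ≡ 0  ⇒  (a,b)_2 = +1.
v=11: a=11^1·(≡10), b=11^0·(≡3) mod 11; (10|11)=-1, (3|11)=+1; (−1)^{1·0·5}·(-1)^0·(+1)^1 = +1.
v=19: a=19^1·(≡1), b=19^1·(≡1) mod 19; (1|19)=+1, (1|19)=+1; (−1)^{1·1·9}·(+1)^1·(+1)^1 = -1.
|Ram(3172115265, 268755)| = 6, even; anisotropic at {3, 5, 19, 23, 29, 37}.

[3, 5, 19, 23, 29, 37]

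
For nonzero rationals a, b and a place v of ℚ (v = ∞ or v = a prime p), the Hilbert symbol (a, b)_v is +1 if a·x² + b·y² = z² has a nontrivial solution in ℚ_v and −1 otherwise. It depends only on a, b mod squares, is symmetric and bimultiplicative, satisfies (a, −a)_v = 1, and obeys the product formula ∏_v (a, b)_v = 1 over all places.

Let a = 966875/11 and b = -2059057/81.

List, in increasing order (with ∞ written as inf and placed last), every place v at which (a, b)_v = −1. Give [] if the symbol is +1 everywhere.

[]

Mod squares: a ≡ 17017, b ≡ -17017. Check v ∈ {∞, 2, 3, 5, 7, 11, 13, 17}.
v=11: a=11^-1·(≡8), b=11^3·(≡1) mod 11; (8|11)=-1, (1|11)=+1; (−1)^{-1·3·5}·(-1)^3·(+1)^-1 = +1.
v=17: a=17^1·(≡4), b=17^1·(≡16) mod 17; (4|17)=+1, (16|17)=+1; (−1)^{1·1·8}·(+1)^1·(+1)^1 = +1.
v=∞: 17017 > 0 and -17017 < 0  ⇒  (a,b)_∞ = +1.
v=7: a=7^1·(≡2), b=7^1·(≡6) mod 7; (2|7)=+1, (6|7)=-1; (−1)^{1·1·3}·(+1)^1·(-1)^1 = +1.
v=5: a=5^4·(≡2), b=5^0·(≡3) mod 5; (2|5)=-1, (3|5)=-1; (−1)^{4·0·2}·(-1)^0·(-1)^4 = +1.
v=3: a=3^0·(≡1), b=3^-4·(≡2) mod 3; (1|3)=+1, (2|3)=-1; (−1)^{0·-4·1}·(+1)^-4·(-1)^0 = +1.
v=2: v_2(a)=0, v_2(b)=0; units ≡ 1, 7 (mod 8); ε·ε+αω+βω = 0·1+0·0+0·0 ≡ 0  ⇒  (a,b)_2 = +1.
v=13: a=13^1·(≡12), b=13^1·(≡1) mod 13; (12|13)=+1, (1|13)=+1; (−1)^{1·1·6}·(+1)^1·(+1)^1 = +1.
Every local symbol is +1, so the conic 17017·x² + -17017·y² = z² has ℚ_v-points for all v and hence a ℚ-point; (a, b / ℚ) ≅ M_2(ℚ).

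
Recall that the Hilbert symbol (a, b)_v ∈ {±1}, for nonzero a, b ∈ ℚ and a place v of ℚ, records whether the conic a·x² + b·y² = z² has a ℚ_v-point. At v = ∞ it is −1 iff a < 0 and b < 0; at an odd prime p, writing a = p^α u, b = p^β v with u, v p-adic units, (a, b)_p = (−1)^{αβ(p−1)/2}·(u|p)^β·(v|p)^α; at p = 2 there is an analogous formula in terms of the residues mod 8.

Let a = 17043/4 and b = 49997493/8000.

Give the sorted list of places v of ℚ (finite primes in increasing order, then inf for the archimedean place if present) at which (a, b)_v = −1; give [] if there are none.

[5, 13, 19, 23]

(a, b) ≡ (17043, 62985) mod (ℚ^×)²; places V = {2, 3, 5, 7, 13, 17, 19, 23, ∞}.
(a,b)_∞: sgn(17043)=+, sgn(62985)=+, so +1.
(a,b)_17: α=0, u≡15; β=1, v≡8 (mod 17); (15|17)=+1, (8|17)=+1; sign (−1)^0·+1^1·+1^0 = +1.
(a,b)_2: α=-2, β=-6; u≡3, v≡1 (mod 8); ε(u)ε(v)=1·0, αω(v)=-2·0, βω(u)=-6·1; sum ≡ 0  ⇒  +1.
(a,b)_3: α=1, u≡2; β=5, v≡1 (mod 3); (2|3)=-1, (1|3)=+1; sign (−1)^1·-1^5·+1^1 = +1.
(a,b)_23: α=1, u≡7; β=0, v≡17 (mod 23); (7|23)=-1, (17|23)=-1; sign (−1)^0·-1^0·-1^1 = -1.
(a,b)_5: α=0, u≡2; β=-3, v≡2 (mod 5); (2|5)=-1, (2|5)=-1; sign (−1)^0·-1^-3·-1^0 = -1.
(a,b)_7: α=0, u≡3; β=2, v≡5 (mod 7); (3|7)=-1, (5|7)=-1; sign (−1)^0·-1^2·-1^0 = +1.
(a,b)_19: α=1, u≡1; β=1, v≡4 (mod 19); (1|19)=+1, (4|19)=+1; sign (−1)^1·+1^1·+1^1 = -1.
(a,b)_13: α=1, u≡6; β=1, v≡3 (mod 13); (6|13)=-1, (3|13)=+1; sign (−1)^0·-1^1·+1^1 = -1.
Ram(17043, 62985) = {5, 13, 19, 23}; no ℚ_5-point on the conic.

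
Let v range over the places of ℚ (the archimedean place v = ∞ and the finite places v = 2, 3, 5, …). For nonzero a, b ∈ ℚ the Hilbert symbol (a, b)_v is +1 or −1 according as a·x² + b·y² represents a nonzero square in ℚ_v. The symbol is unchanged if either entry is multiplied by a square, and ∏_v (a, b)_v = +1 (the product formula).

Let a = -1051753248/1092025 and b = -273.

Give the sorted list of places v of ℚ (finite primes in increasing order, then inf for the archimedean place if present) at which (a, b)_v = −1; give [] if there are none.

[2, 7, 13, inf]

Mod squares: a ≡ -2, b ≡ -273. Check v ∈ {∞, 2, 3, 5, 7, 11, 13, 19}.
v=19: a=19^-2·(≡9), b=19^0·(≡12) mod 19; (9|19)=+1, (12|19)=-1; (−1)^{-2·0·9}·(+1)^0·(-1)^-2 = +1.
v=∞: -2 < 0 and -273 < 0  ⇒  (a,b)_∞ = -1.
v=7: a=7^4·(≡3), b=7^1·(≡3) mod 7; (3|7)=-1, (3|7)=-1; (−1)^{4·1·3}·(-1)^1·(-1)^4 = -1.
v=3: a=3^4·(≡1), b=3^1·(≡2) mod 3; (1|3)=+1, (2|3)=-1; (−1)^{4·1·1}·(+1)^1·(-1)^4 = +1.
v=11: a=11^-2·(≡3), b=11^0·(≡2) mod 11; (3|11)=+1, (2|11)=-1; (−1)^{-2·0·5}·(+1)^0·(-1)^-2 = +1.
v=13: a=13^2·(≡6), b=13^1·(≡5) mod 13; (6|13)=-1, (5|13)=-1; (−1)^{2·1·6}·(-1)^1·(-1)^2 = -1.
v=5: a=5^-2·(≡2), b=5^0·(≡2) mod 5; (2|5)=-1, (2|5)=-1; (−1)^{-2·0·2}·(-1)^0·(-1)^-2 = +1.
v=2: v_2(a)=5, v_2(b)=0; units ≡ 7, 7 (mod 8); ε·ε+αω+βω = 1·1+5·0+0·0 ≡ 1  ⇒  (a,b)_2 = -1.
Ram(-2, -273) = {2, 7, 13, ∞}; no ℚ_2-point on the conic.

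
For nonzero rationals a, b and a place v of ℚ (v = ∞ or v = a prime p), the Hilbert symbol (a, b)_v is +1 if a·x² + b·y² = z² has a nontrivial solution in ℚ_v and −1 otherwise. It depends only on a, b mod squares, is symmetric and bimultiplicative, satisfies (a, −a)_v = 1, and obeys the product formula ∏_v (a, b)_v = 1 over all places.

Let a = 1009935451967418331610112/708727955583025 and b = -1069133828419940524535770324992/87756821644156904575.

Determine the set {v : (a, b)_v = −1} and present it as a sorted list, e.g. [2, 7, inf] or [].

Mod squares: a ≡ 286143, b ≡ -46046. Check v ∈ {∞, 2, 3, 5, 7, 11, 13, 19, 23, 29, 43}.
v=7: a=7^-6·(≡4), b=7^-9·(≡1) mod 7; (4|7)=+1, (1|7)=+1; (−1)^{-6·-9·3}·(+1)^-9·(+1)^-6 = +1.
v=29: a=29^3·(≡4), b=29^4·(≡25) mod 29; (4|29)=+1, (25|29)=+1; (−1)^{3·4·14}·(+1)^4·(+1)^3 = +1.
v=11: a=11^7·(≡5), b=11^7·(≡3) mod 11; (5|11)=+1, (3|11)=+1; (−1)^{7·7·5}·(+1)^7·(+1)^7 = -1.
v=2: v_2(a)=10, v_2(b)=13; units ≡ 7, 1 (mod 8); ε·ε+αω+βω = 1·0+10·0+13·0 ≡ 0  ⇒  (a,b)_2 = +1.
v=5: a=5^-2·(≡2), b=5^-2·(≡1) mod 5; (2|5)=-1, (1|5)=+1; (−1)^{-2·-2·2}·(-1)^-2·(+1)^-2 = +1.
v=23: a=23^1·(≡21), b=23^1·(≡19) mod 23; (21|23)=-1, (19|23)=-1; (−1)^{1·1·11}·(-1)^1·(-1)^1 = -1.
v=∞: 286143 > 0 and -46046 < 0  ⇒  (a,b)_∞ = +1.
v=43: a=43^-2·(≡6), b=43^-2·(≡30) mod 43; (6|43)=+1, (30|43)=-1; (−1)^{-2·-2·21}·(+1)^-2·(-1)^-2 = +1.
v=19: a=19^-4·(≡15), b=19^-6·(≡10) mod 19; (15|19)=-1, (10|19)=-1; (−1)^{-4·-6·9}·(-1)^-6·(-1)^-4 = +1.
v=13: a=13^5·(≡6), b=13^7·(≡7) mod 13; (6|13)=-1, (7|13)=-1; (−1)^{5·7·6}·(-1)^7·(-1)^5 = +1.
v=3: a=3^5·(≡2), b=3^8·(≡1) mod 3; (2|3)=-1, (1|3)=+1; (−1)^{5·8·1}·(-1)^8·(+1)^5 = +1.
|Ram(286143, -46046)| = 2, even; anisotropic at {11, 23}.

[11, 23]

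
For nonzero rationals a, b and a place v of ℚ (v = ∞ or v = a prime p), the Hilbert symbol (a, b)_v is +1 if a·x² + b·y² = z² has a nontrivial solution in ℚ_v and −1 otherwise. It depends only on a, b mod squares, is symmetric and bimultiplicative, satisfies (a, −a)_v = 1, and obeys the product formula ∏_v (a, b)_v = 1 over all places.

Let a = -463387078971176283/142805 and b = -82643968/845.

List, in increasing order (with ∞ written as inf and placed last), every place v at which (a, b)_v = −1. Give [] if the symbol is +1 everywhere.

Mod squares: a ≡ -3335, b ≡ -3335. Check v ∈ {∞, 2, 3, 5, 7, 11, 13, 23, 29, 41}.
v=7: a=7^2·(≡1), b=7^0·(≡4) mod 7; (1|7)=+1, (4|7)=+1; (−1)^{2·0·3}·(+1)^0·(+1)^2 = +1.
v=2: v_2(a)=0, v_2(b)=10; units ≡ 1, 1 (mod 8); ε·ε+αω+βω = 0·0+0·0+10·0 ≡ 0  ⇒  (a,b)_2 = +1.
v=23: a=23^3·(≡9), b=23^1·(≡3) mod 23; (9|23)=+1, (3|23)=+1; (−1)^{3·1·11}·(+1)^1·(+1)^3 = -1.
v=41: a=41^2·(≡38), b=41^0·(≡27) mod 41; (38|41)=-1, (27|41)=-1; (−1)^{2·0·20}·(-1)^0·(-1)^2 = +1.
v=11: a=11^6·(≡1), b=11^2·(≡9) mod 11; (1|11)=+1, (9|11)=+1; (−1)^{6·2·5}·(+1)^2·(+1)^6 = +1.
v=∞: -3335 < 0 and -3335 < 0  ⇒  (a,b)_∞ = -1.
v=5: a=5^-1·(≡2), b=5^-1·(≡3) mod 5; (2|5)=-1, (3|5)=-1; (−1)^{-1·-1·2}·(-1)^-1·(-1)^-1 = +1.
v=29: a=29^1·(≡9), b=29^1·(≡24) mod 29; (9|29)=+1, (24|29)=+1; (−1)^{1·1·14}·(+1)^1·(+1)^1 = +1.
v=3: a=3^2·(≡1), b=3^0·(≡1) mod 3; (1|3)=+1, (1|3)=+1; (−1)^{2·0·1}·(+1)^0·(+1)^2 = +1.
v=13: a=13^-4·(≡5), b=13^-2·(≡7) mod 13; (5|13)=-1, (7|13)=-1; (−1)^{-4·-2·6}·(-1)^-2·(-1)^-4 = +1.
Ram(-3335, -3335) = {23, ∞}; no ℚ_23-point on the conic.

[23, inf]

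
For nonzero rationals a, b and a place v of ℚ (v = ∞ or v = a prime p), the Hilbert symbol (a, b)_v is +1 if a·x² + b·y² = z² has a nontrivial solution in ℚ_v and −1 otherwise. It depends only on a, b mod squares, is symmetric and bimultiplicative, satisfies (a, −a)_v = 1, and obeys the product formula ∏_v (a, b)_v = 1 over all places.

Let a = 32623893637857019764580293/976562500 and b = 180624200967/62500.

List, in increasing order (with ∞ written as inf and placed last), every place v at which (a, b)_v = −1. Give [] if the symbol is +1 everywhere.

(a, b) ≡ (1653, 14007) mod (ℚ^×)²; places V = {2, 3, 5, 7, 19, 23, 29, ∞}.
(a,b)_3: α=11, u≡2; β=7, v≡1 (mod 3); (2|3)=-1, (1|3)=+1; sign (−1)^1·-1^7·+1^11 = +1.
(a,b)_2: α=-2, β=-2; u≡5, v≡7 (mod 8); ε(u)ε(v)=0·1, αω(v)=-2·0, βω(u)=-2·1; sum ≡ 0  ⇒  +1.
(a,b)_∞: sgn(1653)=+, sgn(14007)=+, so +1.
(a,b)_29: α=3, u≡22; β=1, v≡8 (mod 29); (22|29)=+1, (8|29)=-1; sign (−1)^0·+1^1·-1^3 = -1.
(a,b)_7: α=8, u≡1; β=3, v≡6 (mod 7); (1|7)=+1, (6|7)=-1; sign (−1)^0·+1^3·-1^8 = +1.
(a,b)_5: α=-12, u≡2; β=-6, v≡3 (mod 5); (2|5)=-1, (3|5)=-1; sign (−1)^0·-1^-6·-1^-12 = +1.
(a,b)_19: α=5, u≡5; β=2, v≡11 (mod 19); (5|19)=+1, (11|19)=+1; sign (−1)^0·+1^2·+1^5 = +1.
(a,b)_23: α=2, u≡5; β=1, v≡11 (mod 23); (5|23)=-1, (11|23)=-1; sign (−1)^0·-1^1·-1^2 = -1.
(1653, 14007 / ℚ) ramifies at {23, 29}: a division algebra.

[23, 29]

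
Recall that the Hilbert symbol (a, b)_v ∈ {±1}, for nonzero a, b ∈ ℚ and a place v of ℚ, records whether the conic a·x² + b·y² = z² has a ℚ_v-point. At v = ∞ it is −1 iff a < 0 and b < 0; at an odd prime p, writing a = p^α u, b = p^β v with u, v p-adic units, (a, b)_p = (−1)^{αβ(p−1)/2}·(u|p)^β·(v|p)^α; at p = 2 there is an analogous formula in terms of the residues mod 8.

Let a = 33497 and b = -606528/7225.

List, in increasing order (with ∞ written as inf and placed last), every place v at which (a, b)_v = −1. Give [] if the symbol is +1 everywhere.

(a, b) ≡ (33497, -13) mod (ℚ^×)²; places V = {2, 3, 5, 13, 17, 19, 41, 43, ∞}.
(a,b)_5: α=0, u≡2; β=-2, v≡3 (mod 5); (2|5)=-1, (3|5)=-1; sign (−1)^0·-1^-2·-1^0 = +1.
(a,b)_∞: sgn(33497)=+, sgn(-13)=−, so +1.
(a,b)_13: α=0, u≡9; β=1, v≡4 (mod 13); (9|13)=+1, (4|13)=+1; sign (−1)^0·+1^1·+1^0 = +1.
(a,b)_19: α=1, u≡15; β=0, v≡17 (mod 19); (15|19)=-1, (17|19)=+1; sign (−1)^0·-1^0·+1^1 = +1.
(a,b)_2: α=0, β=6; u≡1, v≡3 (mod 8); ε(u)ε(v)=0·1, αω(v)=0·1, βω(u)=6·0; sum ≡ 0  ⇒  +1.
(a,b)_17: α=0, u≡7; β=-2, v≡4 (mod 17); (7|17)=-1, (4|17)=+1; sign (−1)^0·-1^-2·+1^0 = +1.
(a,b)_3: α=0, u≡2; β=6, v≡2 (mod 3); (2|3)=-1, (2|3)=-1; sign (−1)^0·-1^6·-1^0 = +1.
(a,b)_41: α=1, u≡38; β=0, v≡12 (mod 41); (38|41)=-1, (12|41)=-1; sign (−1)^0·-1^0·-1^1 = -1.
(a,b)_43: α=1, u≡5; β=0, v≡30 (mod 43); (5|43)=-1, (30|43)=-1; sign (−1)^0·-1^0·-1^1 = -1.
(33497, -13 / ℚ) ramifies at {41, 43}: a division algebra.

[41, 43]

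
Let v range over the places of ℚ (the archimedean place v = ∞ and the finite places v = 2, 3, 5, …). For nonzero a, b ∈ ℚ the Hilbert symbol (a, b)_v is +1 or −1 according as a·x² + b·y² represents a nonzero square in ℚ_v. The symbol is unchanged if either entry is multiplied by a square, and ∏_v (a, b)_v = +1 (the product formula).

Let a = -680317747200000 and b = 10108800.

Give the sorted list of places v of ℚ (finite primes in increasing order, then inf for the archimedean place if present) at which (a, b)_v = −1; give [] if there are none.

[3, 5]

Mod squares: a ≡ -2730, b ≡ 78. Check v ∈ {∞, 2, 3, 5, 7, 13}.
v=2: v_2(a)=19, v_2(b)=7; units ≡ 3, 7 (mod 8); ε·ε+αω+βω = 1·1+19·0+7·1 ≡ 0  ⇒  (a,b)_2 = +1.
v=5: a=5^5·(≡1), b=5^2·(≡2) mod 5; (1|5)=+1, (2|5)=-1; (−1)^{5·2·2}·(+1)^2·(-1)^5 = -1.
v=7: a=7^1·(≡1), b=7^0·(≡2) mod 7; (1|7)=+1, (2|7)=+1; (−1)^{1·0·3}·(+1)^0·(+1)^1 = +1.
v=13: a=13^3·(≡5), b=13^1·(≡5) mod 13; (5|13)=-1, (5|13)=-1; (−1)^{3·1·6}·(-1)^1·(-1)^3 = +1.
v=∞: -2730 < 0 and 78 > 0  ⇒  (a,b)_∞ = +1.
v=3: a=3^3·(≡2), b=3^5·(≡2) mod 3; (2|3)=-1, (2|3)=-1; (−1)^{3·5·1}·(-1)^5·(-1)^3 = -1.
Ram(-2730, 78) = {3, 5}; no ℚ_3-point on the conic.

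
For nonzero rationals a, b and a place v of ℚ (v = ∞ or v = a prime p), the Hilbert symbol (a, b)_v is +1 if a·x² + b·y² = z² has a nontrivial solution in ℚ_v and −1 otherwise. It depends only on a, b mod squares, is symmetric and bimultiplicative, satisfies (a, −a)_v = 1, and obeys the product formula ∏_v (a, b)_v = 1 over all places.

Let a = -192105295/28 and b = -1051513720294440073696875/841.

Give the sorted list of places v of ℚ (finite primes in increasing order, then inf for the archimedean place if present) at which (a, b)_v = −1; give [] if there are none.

[19, 41, 43, inf]

(a, b) ≡ (-1344737065, -126635) mod (ℚ^×)²; places V = {2, 3, 5, 7, 19, 29, 31, 37, 41, 43, ∞}.
(a,b)_37: α=1, u≡34; β=2, v≡1 (mod 37); (34|37)=+1, (1|37)=+1; sign (−1)^0·+1^2·+1^1 = +1.
(a,b)_7: α=-1, u≡6; β=0, v≡4 (mod 7); (6|7)=-1, (4|7)=+1; sign (−1)^0·-1^0·+1^-1 = +1.
(a,b)_43: α=1, u≡34; β=3, v≡29 (mod 43); (34|43)=-1, (29|43)=-1; sign (−1)^1·-1^3·-1^1 = -1.
(a,b)_∞: sgn(-1344737065)=−, sgn(-126635)=−, so -1.
(a,b)_19: α=1, u≡5; β=3, v≡4 (mod 19); (5|19)=+1, (4|19)=+1; sign (−1)^1·+1^3·+1^1 = -1.
(a,b)_29: α=0, u≡15; β=-2, v≡15 (mod 29); (15|29)=-1, (15|29)=-1; sign (−1)^0·-1^-2·-1^0 = +1.
(a,b)_5: α=1, u≡2; β=5, v≡2 (mod 5); (2|5)=-1, (2|5)=-1; sign (−1)^0·-1^5·-1^1 = +1.
(a,b)_2: α=-2, β=0; u≡7, v≡5 (mod 8); ε(u)ε(v)=1·0, αω(v)=-2·1, βω(u)=0·0; sum ≡ 0  ⇒  +1.
(a,b)_31: α=1, u≡15; β=3, v≡16 (mod 31); (15|31)=-1, (16|31)=+1; sign (−1)^1·-1^3·+1^1 = +1.
(a,b)_41: α=1, u≡39; β=2, v≡7 (mod 41); (39|41)=+1, (7|41)=-1; sign (−1)^0·+1^2·-1^1 = -1.
(a,b)_3: α=0, u≡2; β=2, v≡1 (mod 3); (2|3)=-1, (1|3)=+1; sign (−1)^0·-1^2·+1^0 = +1.
(-1344737065, -126635 / ℚ) ramifies at {19, 41, 43, ∞}: a division algebra.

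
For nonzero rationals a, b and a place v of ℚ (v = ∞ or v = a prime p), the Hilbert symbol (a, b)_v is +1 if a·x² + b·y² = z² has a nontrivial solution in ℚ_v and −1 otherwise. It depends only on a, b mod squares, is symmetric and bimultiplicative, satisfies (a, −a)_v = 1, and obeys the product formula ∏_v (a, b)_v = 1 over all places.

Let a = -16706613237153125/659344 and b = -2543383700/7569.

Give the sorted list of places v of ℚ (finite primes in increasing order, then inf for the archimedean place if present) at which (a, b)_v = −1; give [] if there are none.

[2, 5, 13, 19, 37, inf]

(a, b) ≡ (-5, -210197) mod (ℚ^×)²; places V = {2, 3, 5, 7, 11, 13, 19, 23, 29, 37, ∞}.
(a,b)_29: α=-2, u≡5; β=-2, v≡9 (mod 29); (5|29)=+1, (9|29)=+1; sign (−1)^0·+1^-2·+1^-2 = +1.
(a,b)_11: α=2, u≡10; β=2, v≡2 (mod 11); (10|11)=-1, (2|11)=-1; sign (−1)^0·-1^2·-1^2 = +1.
(a,b)_13: α=2, u≡8; β=1, v≡10 (mod 13); (8|13)=-1, (10|13)=+1; sign (−1)^0·-1^1·+1^2 = -1.
(a,b)_3: α=0, u≡1; β=-2, v≡1 (mod 3); (1|3)=+1, (1|3)=+1; sign (−1)^0·+1^-2·+1^0 = +1.
(a,b)_7: α=-2, u≡4; β=0, v≡5 (mod 7); (4|7)=+1, (5|7)=-1; sign (−1)^0·+1^0·-1^-2 = +1.
(a,b)_37: α=2, u≡20; β=1, v≡29 (mod 37); (20|37)=-1, (29|37)=-1; sign (−1)^0·-1^1·-1^2 = -1.
(a,b)_5: α=5, u≡4; β=2, v≡3 (mod 5); (4|5)=+1, (3|5)=-1; sign (−1)^0·+1^2·-1^5 = -1.
(a,b)_19: α=2, u≡13; β=1, v≡13 (mod 19); (13|19)=-1, (13|19)=-1; sign (−1)^0·-1^1·-1^2 = -1.
(a,b)_∞: sgn(-5)=−, sgn(-210197)=−, so -1.
(a,b)_2: α=-4, β=2; u≡3, v≡3 (mod 8); ε(u)ε(v)=1·1, αω(v)=-4·1, βω(u)=2·1; sum ≡ 1  ⇒  -1.
(a,b)_23: α=2, u≡16; β=1, v≡15 (mod 23); (16|23)=+1, (15|23)=-1; sign (−1)^0·+1^1·-1^2 = +1.
Ram(-5, -210197) = {2, 5, 13, 19, 37, ∞}; no ℚ_2-point on the conic.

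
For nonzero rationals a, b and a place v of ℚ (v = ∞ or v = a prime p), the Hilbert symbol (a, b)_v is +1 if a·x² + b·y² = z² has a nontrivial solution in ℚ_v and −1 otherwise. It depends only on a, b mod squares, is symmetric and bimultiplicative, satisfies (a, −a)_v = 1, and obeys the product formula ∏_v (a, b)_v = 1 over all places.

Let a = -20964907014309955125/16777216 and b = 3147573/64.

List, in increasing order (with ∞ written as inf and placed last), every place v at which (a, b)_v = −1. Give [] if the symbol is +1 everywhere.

(a, b) ≡ (-1045, 26013) mod (ℚ^×)²; places V = {2, 3, 5, 11, 13, 19, 23, 29, ∞}.
(a,b)_2: α=-24, β=-6; u≡3, v≡5 (mod 8); ε(u)ε(v)=1·0, αω(v)=-24·1, βω(u)=-6·1; sum ≡ 0  ⇒  +1.
(a,b)_11: α=5, u≡1; β=2, v≡1 (mod 11); (1|11)=+1, (1|11)=+1; sign (−1)^0·+1^2·+1^5 = +1.
(a,b)_3: α=6, u≡2; β=1, v≡1 (mod 3); (2|3)=-1, (1|3)=+1; sign (−1)^0·-1^1·+1^6 = -1.
(a,b)_5: α=3, u≡4; β=0, v≡2 (mod 5); (4|5)=+1, (2|5)=-1; sign (−1)^0·+1^0·-1^3 = -1.
(a,b)_13: α=2, u≡6; β=1, v≡4 (mod 13); (6|13)=-1, (4|13)=+1; sign (−1)^0·-1^1·+1^2 = -1.
(a,b)_23: α=2, u≡9; β=1, v≡9 (mod 23); (9|23)=+1, (9|23)=+1; sign (−1)^0·+1^1·+1^2 = +1.
(a,b)_29: α=2, u≡25; β=1, v≡8 (mod 29); (25|29)=+1, (8|29)=-1; sign (−1)^0·+1^1·-1^2 = +1.
(a,b)_19: α=1, u≡8; β=0, v≡2 (mod 19); (8|19)=-1, (2|19)=-1; sign (−1)^0·-1^0·-1^1 = -1.
(a,b)_∞: sgn(-1045)=−, sgn(26013)=+, so +1.
|Ram(-1045, 26013)| = 4, even; anisotropic at {3, 5, 13, 19}.

[3, 5, 13, 19]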